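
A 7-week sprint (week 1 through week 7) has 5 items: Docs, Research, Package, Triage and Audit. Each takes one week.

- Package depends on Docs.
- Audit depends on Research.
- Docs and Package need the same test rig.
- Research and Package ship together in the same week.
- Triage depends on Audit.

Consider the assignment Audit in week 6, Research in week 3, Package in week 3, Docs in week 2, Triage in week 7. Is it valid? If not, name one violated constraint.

Package depends on Docs — holds.
Docs and Package need the same test rig — holds.
Triage depends on Audit — holds.
Audit depends on Research — holds.
Research and Package ship together in the same week — holds.

Valid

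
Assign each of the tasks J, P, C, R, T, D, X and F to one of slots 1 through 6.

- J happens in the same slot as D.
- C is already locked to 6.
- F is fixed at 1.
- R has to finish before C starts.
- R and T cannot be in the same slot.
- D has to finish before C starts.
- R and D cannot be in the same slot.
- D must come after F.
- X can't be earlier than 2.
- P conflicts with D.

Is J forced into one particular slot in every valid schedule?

J can be 2 (e.g. F -> 1, J -> 2, X -> 2, P -> 1, D -> 2, C -> 6, R -> 1, T -> 2) or 3 (e.g. P=1, R=1, J=3, X=2, C=6, F=1, D=3, T=2).

No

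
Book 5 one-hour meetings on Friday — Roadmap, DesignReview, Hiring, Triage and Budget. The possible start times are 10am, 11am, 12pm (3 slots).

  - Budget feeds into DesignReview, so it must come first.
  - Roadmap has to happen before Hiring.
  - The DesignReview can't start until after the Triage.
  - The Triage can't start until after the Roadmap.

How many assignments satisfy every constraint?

Enumerating: DesignReview -> 12pm, Hiring -> 11am, Triage -> 11am, Budget -> 10am, Roadmap -> 10am | Budget -> 11am, Triage -> 11am, Hiring -> 11am, DesignReview -> 12pm, Roadmap -> 10am | Budget=10am; Hiring=12pm; Roadmap=10am; Triage=11am; DesignReview=12pm | Budget in 11am; DesignReview in 12pm; Hiring in 12pm; Triage in 11am; Roadmap in 10am.

4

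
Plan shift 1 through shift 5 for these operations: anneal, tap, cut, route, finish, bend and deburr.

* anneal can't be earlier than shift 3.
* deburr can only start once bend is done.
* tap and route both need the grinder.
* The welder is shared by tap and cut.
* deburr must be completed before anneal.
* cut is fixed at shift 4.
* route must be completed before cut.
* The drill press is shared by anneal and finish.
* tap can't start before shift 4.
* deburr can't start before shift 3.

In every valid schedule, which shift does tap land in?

shift 5

tap's window is shift 4–shift 5.
cut is fixed at shift 4, and tap can't share a shift with cut.
So tap must be shift 5.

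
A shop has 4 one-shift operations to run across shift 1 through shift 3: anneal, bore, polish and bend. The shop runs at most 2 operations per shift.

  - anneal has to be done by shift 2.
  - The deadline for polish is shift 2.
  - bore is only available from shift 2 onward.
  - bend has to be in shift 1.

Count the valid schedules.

Splitting on anneal: it can be shift 1 (2), shift 2 (3). Listing each branch's schedules as (bore, polish, bend) by shift number:
anneal=shift 1: (2,2,1) (3,2,1) — 2.
anneal=shift 2: (2,1,1) (3,1,1) (3,2,1) — 3.
Summing: 2 + 3 = 5.

5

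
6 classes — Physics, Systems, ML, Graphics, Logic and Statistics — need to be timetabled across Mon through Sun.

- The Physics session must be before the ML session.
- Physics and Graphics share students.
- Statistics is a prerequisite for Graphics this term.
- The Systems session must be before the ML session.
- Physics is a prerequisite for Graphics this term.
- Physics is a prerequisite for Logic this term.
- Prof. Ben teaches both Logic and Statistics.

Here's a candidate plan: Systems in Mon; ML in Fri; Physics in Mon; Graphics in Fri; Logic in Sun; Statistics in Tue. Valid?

Valid

Statistics is a prerequisite for Graphics this term — holds.
Prof. Ben teaches both Logic and Statistics — holds.
The Physics session must be before the ML session — holds.
The Systems session must be before the ML session — holds.
Physics is a prerequisite for Logic this term — holds.
Physics is a prerequisite for Graphics this term — holds.
Physics and Graphics share students — holds.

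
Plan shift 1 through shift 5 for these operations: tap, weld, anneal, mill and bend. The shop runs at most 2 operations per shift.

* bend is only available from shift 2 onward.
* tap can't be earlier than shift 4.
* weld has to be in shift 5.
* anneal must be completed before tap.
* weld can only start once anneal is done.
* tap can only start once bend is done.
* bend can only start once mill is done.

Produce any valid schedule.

mill=shift 1, tap=shift 4, bend=shift 2, weld=shift 5, anneal=shift 1

Checking: anneal(shift 1) before weld(shift 5); anneal(shift 1) before tap(shift 4); bend(shift 2) before tap(shift 4); mill(shift 1) before bend(shift 2); tap=shift 4 in [shift 4,shift 5]; bend=shift 2 in [shift 2,shift 5]; weld=shift 5 in [shift 5,shift 5]; max 2 per shift (cap 2).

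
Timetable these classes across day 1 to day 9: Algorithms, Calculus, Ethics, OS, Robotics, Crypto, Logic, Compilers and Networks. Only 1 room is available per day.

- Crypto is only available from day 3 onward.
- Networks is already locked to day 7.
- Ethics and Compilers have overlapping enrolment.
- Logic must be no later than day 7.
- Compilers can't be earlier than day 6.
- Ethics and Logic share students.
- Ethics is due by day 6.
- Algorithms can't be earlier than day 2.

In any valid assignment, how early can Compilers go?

Compilers is available from day 6.
Compilers at day 6 is achievable: Calculus in day 5, Algorithms in day 4, Logic in day 2, OS in day 8, Crypto in day 3, Robotics in day 9, Networks in day 7, Ethics in day 1, Compilers in day 6.

day 6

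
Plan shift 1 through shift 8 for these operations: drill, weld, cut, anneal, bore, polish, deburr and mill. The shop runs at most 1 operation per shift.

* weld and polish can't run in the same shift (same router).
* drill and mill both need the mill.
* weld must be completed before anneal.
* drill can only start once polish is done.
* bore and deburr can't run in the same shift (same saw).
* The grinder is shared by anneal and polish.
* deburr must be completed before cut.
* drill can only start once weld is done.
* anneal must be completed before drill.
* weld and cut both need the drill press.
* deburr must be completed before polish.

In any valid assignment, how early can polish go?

Precedence pushes polish to at least shift 2; downstream work caps polish at shift 7.
polish at shift 2 is achievable: bore=shift 7; weld=shift 3; deburr=shift 1; mill=shift 8; polish=shift 2; cut=shift 6; drill=shift 5; anneal=shift 4.

shift 2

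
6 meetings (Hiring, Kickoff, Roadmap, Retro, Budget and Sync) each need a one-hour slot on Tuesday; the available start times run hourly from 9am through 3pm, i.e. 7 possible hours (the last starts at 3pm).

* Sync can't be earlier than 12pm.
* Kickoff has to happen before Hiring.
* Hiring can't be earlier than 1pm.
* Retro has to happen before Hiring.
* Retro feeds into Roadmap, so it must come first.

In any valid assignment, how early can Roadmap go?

Precedence pushes Roadmap to at least 10am.
Roadmap at 10am is achievable: Kickoff -> 9am, Budget -> 9am, Retro -> 9am, Sync -> 12pm, Roadmap -> 10am, Hiring -> 1pm.

10am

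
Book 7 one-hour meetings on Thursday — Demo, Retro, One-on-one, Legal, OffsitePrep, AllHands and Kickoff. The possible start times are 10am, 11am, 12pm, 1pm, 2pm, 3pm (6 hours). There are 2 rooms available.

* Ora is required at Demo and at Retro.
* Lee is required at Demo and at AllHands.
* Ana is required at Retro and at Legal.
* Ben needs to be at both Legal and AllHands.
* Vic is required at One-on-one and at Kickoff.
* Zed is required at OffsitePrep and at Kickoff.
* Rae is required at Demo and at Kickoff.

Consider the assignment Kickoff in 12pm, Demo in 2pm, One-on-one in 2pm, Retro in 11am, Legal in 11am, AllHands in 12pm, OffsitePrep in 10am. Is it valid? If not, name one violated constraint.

Invalid. Ana is required at Retro and at Legal.

There are 2 rooms available — holds.
Zed is required at OffsitePrep and at Kickoff — holds.
Vic is required at One-on-one and at Kickoff — holds.
Ora is required at Demo and at Retro — holds.
Rae is required at Demo and at Kickoff — holds.
Ana is required at Retro and at Legal — violated.
Lee is required at Demo and at AllHands — holds.
Ben needs to be at both Legal and AllHands — holds.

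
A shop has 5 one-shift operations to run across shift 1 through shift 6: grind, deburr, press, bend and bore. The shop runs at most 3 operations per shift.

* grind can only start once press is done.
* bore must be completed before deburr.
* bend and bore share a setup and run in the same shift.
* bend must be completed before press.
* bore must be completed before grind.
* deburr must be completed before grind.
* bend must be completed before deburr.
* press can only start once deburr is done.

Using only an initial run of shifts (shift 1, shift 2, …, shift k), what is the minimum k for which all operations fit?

The precedence chain requires at least 4 distinct shifts.
With at most 3 per shift and 5 operations, at least 2 shifts are needed.
4 works (last occupied shift: shift 4): for example bend=shift 1, deburr=shift 2, press=shift 3, bore=shift 1, grind=shift 4.

4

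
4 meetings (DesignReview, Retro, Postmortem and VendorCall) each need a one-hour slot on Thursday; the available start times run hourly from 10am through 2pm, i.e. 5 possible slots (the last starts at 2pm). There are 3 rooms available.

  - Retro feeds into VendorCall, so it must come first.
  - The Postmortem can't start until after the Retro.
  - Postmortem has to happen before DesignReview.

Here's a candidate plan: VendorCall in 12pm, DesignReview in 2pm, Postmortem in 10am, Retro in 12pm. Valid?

No — it violates: The Postmortem can't start until after the Retro

Retro feeds into VendorCall, so it must come first — violated.
The Postmortem can't start until after the Retro — violated.
There are 3 rooms available — holds.
Postmortem has to happen before DesignReview — holds.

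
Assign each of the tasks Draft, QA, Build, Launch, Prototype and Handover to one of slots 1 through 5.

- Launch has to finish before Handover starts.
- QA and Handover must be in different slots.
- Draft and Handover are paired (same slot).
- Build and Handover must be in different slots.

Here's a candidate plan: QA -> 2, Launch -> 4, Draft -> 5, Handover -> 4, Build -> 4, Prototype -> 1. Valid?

Invalid. Draft and Handover are paired (same slot).

Build and Handover must be in different slots — violated.
Launch has to finish before Handover starts — violated.
QA and Handover must be in different slots — holds.
Draft and Handover are paired (same slot) — violated.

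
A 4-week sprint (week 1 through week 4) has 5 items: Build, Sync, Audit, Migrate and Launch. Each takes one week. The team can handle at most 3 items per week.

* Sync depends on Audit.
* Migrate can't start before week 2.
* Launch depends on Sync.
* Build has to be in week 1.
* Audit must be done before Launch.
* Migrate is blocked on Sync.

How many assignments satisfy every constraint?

6

Splitting on Sync: it can be week 2 (4), week 3 (2). Listing each branch's schedules as (Build, Audit, Migrate, Launch) by week number:
Sync=week 2: (1,1,3,3) (1,1,3,4) (1,1,4,3) (1,1,4,4) — 4.
Sync=week 3: (1,1,4,4) (1,2,4,4) — 2.
Summing: 4 + 2 = 6.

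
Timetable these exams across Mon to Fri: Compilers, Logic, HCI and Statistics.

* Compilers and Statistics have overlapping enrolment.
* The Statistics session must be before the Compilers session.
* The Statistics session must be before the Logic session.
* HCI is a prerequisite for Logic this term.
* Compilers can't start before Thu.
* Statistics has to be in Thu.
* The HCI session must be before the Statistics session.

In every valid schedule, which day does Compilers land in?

Fri

Compilers's window is Thu–Fri.
Statistics is fixed at Thu, and Compilers can't share a day with Statistics.
So Compilers must be Fri.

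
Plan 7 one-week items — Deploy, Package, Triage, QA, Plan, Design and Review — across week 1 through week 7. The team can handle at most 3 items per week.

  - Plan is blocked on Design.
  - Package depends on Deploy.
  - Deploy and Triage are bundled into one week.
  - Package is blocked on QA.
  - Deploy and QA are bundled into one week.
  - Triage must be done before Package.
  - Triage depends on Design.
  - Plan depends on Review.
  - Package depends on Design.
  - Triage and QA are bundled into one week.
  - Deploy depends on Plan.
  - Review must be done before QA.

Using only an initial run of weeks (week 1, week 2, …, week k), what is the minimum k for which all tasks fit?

The precedence chain requires at least 4 distinct weeks.
With at most 3 per week and 7 tasks, at least 3 weeks are needed.
4 works (last occupied week: week 4): for example Package in week 4, Triage in week 3, Design in week 1, QA in week 3, Deploy in week 3, Review in week 1, Plan in week 2.

4 weeks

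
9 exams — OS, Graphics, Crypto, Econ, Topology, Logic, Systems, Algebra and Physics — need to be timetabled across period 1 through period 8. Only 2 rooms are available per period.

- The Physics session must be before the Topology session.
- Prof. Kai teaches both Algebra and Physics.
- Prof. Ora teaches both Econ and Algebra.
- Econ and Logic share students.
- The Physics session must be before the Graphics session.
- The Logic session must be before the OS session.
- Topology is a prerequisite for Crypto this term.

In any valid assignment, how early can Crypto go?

period 3

Precedence pushes Crypto to at least period 3.
Crypto at period 3 is achievable: Systems -> period 4; Econ -> period 4; OS -> period 2; Topology -> period 2; Physics -> period 1; Crypto -> period 3; Algebra -> period 5; Graphics -> period 3; Logic -> period 1.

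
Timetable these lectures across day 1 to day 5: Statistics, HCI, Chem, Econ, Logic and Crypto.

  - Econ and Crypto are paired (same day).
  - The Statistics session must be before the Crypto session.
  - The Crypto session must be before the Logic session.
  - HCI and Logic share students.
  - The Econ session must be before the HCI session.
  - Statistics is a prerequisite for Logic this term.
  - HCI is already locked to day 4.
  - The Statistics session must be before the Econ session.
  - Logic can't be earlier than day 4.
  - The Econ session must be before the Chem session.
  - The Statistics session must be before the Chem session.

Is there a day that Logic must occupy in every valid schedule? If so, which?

Logic's window is day 4–day 5.
HCI is fixed at day 4, and Logic can't share a day with HCI.
So Logic must be day 5.

day 5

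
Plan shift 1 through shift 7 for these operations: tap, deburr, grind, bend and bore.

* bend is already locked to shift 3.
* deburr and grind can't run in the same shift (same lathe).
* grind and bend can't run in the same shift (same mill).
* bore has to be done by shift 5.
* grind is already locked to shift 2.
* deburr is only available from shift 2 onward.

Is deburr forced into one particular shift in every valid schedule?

No

deburr can be shift 3 (e.g. bore -> shift 1, tap -> shift 1, bend -> shift 3, deburr -> shift 3, grind -> shift 2) or shift 4 (e.g. bore in shift 1; grind in shift 2; deburr in shift 4; tap in shift 1; bend in shift 3).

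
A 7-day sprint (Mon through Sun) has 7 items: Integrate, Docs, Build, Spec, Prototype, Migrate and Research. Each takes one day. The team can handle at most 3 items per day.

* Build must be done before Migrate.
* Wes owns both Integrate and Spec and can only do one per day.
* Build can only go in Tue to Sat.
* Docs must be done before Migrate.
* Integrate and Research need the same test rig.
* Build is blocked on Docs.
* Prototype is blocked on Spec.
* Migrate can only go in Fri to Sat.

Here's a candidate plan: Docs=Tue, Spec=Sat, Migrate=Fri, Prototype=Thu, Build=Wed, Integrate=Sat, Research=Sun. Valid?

The team can handle at most 3 items per day — holds.
Prototype is blocked on Spec — violated.
Wes owns both Integrate and Spec and can only do one per day — violated.
Build can only go in Tue to Sat — holds.
Build is blocked on Docs — holds.
Integrate and Research need the same test rig — holds.
Docs must be done before Migrate — holds.
Migrate can only go in Fri to Sat — holds.
Build must be done before Migrate — holds.

Invalid. Wes owns both Integrate and Spec and can only do one per day.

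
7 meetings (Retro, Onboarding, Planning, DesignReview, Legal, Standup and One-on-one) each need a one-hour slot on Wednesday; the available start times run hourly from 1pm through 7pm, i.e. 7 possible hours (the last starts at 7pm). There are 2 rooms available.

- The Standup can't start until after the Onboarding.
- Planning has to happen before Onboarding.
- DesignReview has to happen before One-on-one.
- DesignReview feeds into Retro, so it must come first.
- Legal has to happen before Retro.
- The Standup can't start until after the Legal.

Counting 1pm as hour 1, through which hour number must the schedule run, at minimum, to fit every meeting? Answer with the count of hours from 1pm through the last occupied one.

The precedence chain requires at least 3 distinct hours.
With at most 2 per hour and 7 meetings, at least 4 hours are needed.
4 works (last occupied hour: 4pm): for example DesignReview in 1pm; Planning in 2pm; One-on-one in 3pm; Onboarding in 3pm; Retro in 2pm; Standup in 4pm; Legal in 1pm.

4 hours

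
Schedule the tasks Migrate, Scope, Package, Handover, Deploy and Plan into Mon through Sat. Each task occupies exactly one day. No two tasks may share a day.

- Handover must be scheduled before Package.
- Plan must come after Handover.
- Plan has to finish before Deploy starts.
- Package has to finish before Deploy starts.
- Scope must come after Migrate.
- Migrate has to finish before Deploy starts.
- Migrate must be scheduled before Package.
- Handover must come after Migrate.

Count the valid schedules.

10

Splitting on Scope: it can be Tue (2), Wed (2), Thu (2), Fri (2), Sat (2). Listing each branch's schedules as (Migrate, Package, Handover, Deploy, Plan):
Scope=Tue: (Mon,Thu,Wed,Sat,Fri) (Mon,Fri,Wed,Sat,Thu) — 2.
Scope=Wed: (Mon,Thu,Tue,Sat,Fri) (Mon,Fri,Tue,Sat,Thu) — 2.
Scope=Thu: (Mon,Wed,Tue,Sat,Fri) (Mon,Fri,Tue,Sat,Wed) — 2.
Scope=Fri: (Mon,Wed,Tue,Sat,Thu) (Mon,Thu,Tue,Sat,Wed) — 2.
Scope=Sat: (Mon,Wed,Tue,Fri,Thu) (Mon,Thu,Tue,Fri,Wed) — 2.
Summing: 2 + 2 + 2 + 2 + 2 = 10.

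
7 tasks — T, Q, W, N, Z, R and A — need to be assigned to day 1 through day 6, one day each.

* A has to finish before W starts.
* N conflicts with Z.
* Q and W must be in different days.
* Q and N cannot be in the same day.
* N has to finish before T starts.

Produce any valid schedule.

A=day 1; Q=day 3; N=day 1; R=day 1; T=day 2; Z=day 2; W=day 2

Checking: A(day 1) before W(day 2); N(day 1) before T(day 2); Q(day 3) != N(day 1); Q(day 3) != W(day 2); N(day 1) != Z(day 2).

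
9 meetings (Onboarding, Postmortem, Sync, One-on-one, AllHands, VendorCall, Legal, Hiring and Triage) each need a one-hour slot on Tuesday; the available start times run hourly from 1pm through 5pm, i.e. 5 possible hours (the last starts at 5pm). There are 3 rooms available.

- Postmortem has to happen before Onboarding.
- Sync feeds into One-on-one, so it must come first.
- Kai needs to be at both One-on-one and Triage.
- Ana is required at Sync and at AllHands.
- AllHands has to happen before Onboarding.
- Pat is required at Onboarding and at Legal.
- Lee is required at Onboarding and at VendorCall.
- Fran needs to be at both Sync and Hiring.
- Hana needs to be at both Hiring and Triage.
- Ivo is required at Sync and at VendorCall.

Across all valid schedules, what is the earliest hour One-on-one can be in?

Precedence pushes One-on-one to at least 2pm.
One-on-one at 2pm is achievable: VendorCall -> 2pm; Legal -> 1pm; AllHands -> 2pm; One-on-one -> 2pm; Hiring -> 3pm; Triage -> 4pm; Sync -> 1pm; Postmortem -> 1pm; Onboarding -> 3pm.

2pm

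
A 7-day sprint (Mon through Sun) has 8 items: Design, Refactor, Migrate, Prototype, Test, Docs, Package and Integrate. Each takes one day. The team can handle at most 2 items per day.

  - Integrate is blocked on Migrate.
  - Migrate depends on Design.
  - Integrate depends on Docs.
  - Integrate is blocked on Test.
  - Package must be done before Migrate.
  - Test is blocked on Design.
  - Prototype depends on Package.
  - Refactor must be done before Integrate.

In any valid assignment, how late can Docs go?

Sat

Downstream work caps Docs at Sat.
Docs at Sat is achievable: Package in Mon; Test in Tue; Docs in Sat; Design in Mon; Prototype in Wed; Refactor in Wed; Migrate in Tue; Integrate in Sun.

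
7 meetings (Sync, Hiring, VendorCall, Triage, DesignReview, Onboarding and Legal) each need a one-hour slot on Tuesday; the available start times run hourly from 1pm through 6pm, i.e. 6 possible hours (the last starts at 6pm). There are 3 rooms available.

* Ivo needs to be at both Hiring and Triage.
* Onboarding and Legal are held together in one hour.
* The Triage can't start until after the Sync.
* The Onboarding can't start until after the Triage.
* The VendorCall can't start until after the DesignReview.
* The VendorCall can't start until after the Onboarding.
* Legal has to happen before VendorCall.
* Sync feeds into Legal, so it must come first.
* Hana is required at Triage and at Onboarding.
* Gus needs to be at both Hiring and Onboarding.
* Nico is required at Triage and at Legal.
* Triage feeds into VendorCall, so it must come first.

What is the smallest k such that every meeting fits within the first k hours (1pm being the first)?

4

The precedence chain requires at least 4 distinct hours.
With at most 3 per hour and 7 meetings, at least 3 hours are needed.
4 works (last occupied hour: 4pm): for example DesignReview -> 1pm; Sync -> 1pm; Legal -> 3pm; Triage -> 2pm; VendorCall -> 4pm; Hiring -> 1pm; Onboarding -> 3pm.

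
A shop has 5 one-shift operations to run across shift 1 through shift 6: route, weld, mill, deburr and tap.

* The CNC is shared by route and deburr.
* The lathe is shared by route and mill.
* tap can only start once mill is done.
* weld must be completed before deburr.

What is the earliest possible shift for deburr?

Precedence pushes deburr to at least shift 2.
deburr at shift 2 is achievable: mill=shift 1; weld=shift 1; tap=shift 2; route=shift 3; deburr=shift 2.

shift 2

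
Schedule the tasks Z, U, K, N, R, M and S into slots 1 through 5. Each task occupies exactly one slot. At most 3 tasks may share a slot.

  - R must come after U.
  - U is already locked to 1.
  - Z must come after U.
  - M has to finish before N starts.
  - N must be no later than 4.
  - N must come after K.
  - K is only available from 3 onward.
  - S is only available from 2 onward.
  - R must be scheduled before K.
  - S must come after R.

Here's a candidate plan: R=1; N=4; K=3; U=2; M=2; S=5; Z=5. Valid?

S must come after R — holds.
R must be scheduled before K — holds.
M has to finish before N starts — holds.
At most 3 tasks may share a slot — holds.
R must come after U — violated.
S is only available from 2 onward — holds.
N must be no later than 4 — holds.
N must come after K — holds.
U is already locked to 1 — violated.
K is only available from 3 onward — holds.
Z must come after U — holds.

Invalid. R must come after U.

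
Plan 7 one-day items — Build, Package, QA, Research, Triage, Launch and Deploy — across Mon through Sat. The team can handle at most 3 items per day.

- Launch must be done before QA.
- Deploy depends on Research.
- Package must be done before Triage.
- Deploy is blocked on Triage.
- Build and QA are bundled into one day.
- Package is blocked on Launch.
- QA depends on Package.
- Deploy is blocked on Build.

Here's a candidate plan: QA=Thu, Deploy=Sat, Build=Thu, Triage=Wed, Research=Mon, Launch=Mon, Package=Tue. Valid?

Yes, all constraints hold

The team can handle at most 3 items per day — holds.
Package must be done before Triage — holds.
Launch must be done before QA — holds.
QA depends on Package — holds.
Deploy is blocked on Triage — holds.
Deploy is blocked on Build — holds.
Deploy depends on Research — holds.
Build and QA are bundled into one day — holds.
Package is blocked on Launch — holds.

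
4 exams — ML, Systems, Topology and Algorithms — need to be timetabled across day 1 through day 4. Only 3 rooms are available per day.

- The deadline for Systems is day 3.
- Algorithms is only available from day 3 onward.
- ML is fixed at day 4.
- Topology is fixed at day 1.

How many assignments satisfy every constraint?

Splitting on Systems: it can be day 1 (2), day 2 (2), day 3 (2). Listing each branch's schedules as (ML, Topology, Algorithms) by day number:
Systems=day 1: (4,1,3) (4,1,4) — 2.
Systems=day 2: (4,1,3) (4,1,4) — 2.
Systems=day 3: (4,1,3) (4,1,4) — 2.
Summing: 2 + 2 + 2 = 6.

6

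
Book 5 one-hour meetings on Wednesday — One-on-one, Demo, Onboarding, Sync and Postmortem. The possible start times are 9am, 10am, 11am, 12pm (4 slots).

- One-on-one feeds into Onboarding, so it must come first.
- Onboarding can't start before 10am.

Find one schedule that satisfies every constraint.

Postmortem=9am; One-on-one=9am; Onboarding=10am; Sync=9am; Demo=9am

Checking: One-on-one(9am) before Onboarding(10am); Onboarding=10am in [10am,12pm].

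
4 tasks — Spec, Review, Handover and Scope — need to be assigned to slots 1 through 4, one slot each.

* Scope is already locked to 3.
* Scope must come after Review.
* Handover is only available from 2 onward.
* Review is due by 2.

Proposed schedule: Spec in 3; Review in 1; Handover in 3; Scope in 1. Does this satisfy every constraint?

Handover is only available from 2 onward — holds.
Scope must come after Review — violated.
Review is due by 2 — holds.
Scope is already locked to 3 — violated.

No. Scope is already locked to 3 is not satisfied.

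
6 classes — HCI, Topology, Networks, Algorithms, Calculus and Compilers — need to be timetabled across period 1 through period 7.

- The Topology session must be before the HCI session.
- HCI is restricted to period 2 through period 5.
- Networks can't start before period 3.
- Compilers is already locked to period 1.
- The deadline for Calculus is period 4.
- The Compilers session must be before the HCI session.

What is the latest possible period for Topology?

period 4

Downstream work caps Topology at period 4.
Topology at period 4 is achievable: Algorithms in period 1, Networks in period 3, Compilers in period 1, Calculus in period 1, HCI in period 5, Topology in period 4.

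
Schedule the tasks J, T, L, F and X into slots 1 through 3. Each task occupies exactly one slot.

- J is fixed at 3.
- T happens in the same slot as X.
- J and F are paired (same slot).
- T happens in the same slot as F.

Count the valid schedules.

Enumerating: F in 3; J in 3; X in 3; L in 1; T in 3 | F=3; X=3; J=3; L=2; T=3 | X -> 3, L -> 3, F -> 3, J -> 3, T -> 3.

3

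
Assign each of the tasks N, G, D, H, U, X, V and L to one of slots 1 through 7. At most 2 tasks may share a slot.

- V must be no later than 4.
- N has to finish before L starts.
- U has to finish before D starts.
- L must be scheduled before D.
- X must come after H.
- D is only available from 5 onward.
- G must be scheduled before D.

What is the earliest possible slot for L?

Precedence pushes L to at least 2; downstream work caps L at 6.
L at 2 is achievable: H in 3, G in 2, N in 1, L in 2, D in 5, X in 4, V in 1, U in 3.

2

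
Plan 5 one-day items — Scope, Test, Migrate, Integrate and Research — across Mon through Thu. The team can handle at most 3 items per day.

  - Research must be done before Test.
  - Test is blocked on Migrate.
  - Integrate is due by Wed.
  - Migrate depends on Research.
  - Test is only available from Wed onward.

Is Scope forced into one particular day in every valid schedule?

Scope can be Mon (e.g. Integrate -> Mon, Research -> Mon, Scope -> Mon, Test -> Wed, Migrate -> Tue) or Tue (e.g. Test=Wed; Migrate=Tue; Research=Mon; Scope=Tue; Integrate=Mon).

No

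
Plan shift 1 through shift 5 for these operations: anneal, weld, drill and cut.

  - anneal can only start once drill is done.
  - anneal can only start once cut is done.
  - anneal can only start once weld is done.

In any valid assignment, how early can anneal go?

shift 2

Precedence pushes anneal to at least shift 2.
anneal at shift 2 is achievable: cut in shift 1; drill in shift 1; weld in shift 1; anneal in shift 2.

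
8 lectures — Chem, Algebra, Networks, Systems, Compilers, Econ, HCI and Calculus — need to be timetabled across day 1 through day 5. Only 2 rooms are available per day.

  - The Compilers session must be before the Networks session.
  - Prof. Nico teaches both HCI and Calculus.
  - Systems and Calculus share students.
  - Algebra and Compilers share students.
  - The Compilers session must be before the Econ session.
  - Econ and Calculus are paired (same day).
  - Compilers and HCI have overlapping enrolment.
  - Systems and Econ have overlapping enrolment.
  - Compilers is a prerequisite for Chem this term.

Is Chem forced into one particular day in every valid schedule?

No

Chem can be day 2 (e.g. Compilers in day 1; Networks in day 2; Chem in day 2; Calculus in day 3; HCI in day 4; Systems in day 1; Algebra in day 4; Econ in day 3) or day 3 (e.g. Compilers=day 1; Calculus=day 4; Networks=day 2; Chem=day 3; Econ=day 4; Algebra=day 2; Systems=day 1; HCI=day 3).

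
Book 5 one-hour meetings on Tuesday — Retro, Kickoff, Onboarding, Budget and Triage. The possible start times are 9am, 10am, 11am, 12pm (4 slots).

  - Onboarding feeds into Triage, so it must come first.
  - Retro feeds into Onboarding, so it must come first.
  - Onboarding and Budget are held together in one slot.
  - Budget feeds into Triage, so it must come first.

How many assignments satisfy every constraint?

16

Splitting on Retro: it can be 9am (12), 10am (4). Listing each branch's schedules as (Kickoff, Onboarding, Budget, Triage):
Retro=9am: (9am,10am,10am,11am) (9am,10am,10am,12pm) (9am,11am,11am,12pm) (10am,10am,10am,11am) (10am,10am,10am,12pm) (10am,11am,11am,12pm) (11am,10am,10am,11am) (11am,10am,10am,12pm) (11am,11am,11am,12pm) (12pm,10am,10am,11am) (12pm,10am,10am,12pm) (12pm,11am,11am,12pm) — 12.
Retro=10am: (9am,11am,11am,12pm) (10am,11am,11am,12pm) (11am,11am,11am,12pm) (12pm,11am,11am,12pm) — 4.
Summing: 12 + 4 = 16.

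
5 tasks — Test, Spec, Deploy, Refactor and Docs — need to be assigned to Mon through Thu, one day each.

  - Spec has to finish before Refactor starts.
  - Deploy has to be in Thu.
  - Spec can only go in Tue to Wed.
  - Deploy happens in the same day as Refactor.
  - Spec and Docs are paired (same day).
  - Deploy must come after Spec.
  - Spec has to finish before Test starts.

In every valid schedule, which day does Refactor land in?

Thu

Refactor must be in the same day as Deploy, which can't be before Thu, so Refactor is at least Thu.
So Refactor is pinned to Thu.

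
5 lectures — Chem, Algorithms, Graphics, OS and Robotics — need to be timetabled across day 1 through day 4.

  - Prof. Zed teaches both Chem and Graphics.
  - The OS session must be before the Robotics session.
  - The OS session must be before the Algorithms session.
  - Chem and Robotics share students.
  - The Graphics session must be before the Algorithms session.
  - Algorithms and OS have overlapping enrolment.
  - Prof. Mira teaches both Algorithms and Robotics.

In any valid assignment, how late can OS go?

Downstream work caps OS at day 3.
OS at day 2 is achievable: Chem=day 2; Robotics=day 4; Algorithms=day 3; OS=day 2; Graphics=day 1.
Nothing later works — the conflict constraints rule out every day after day 2.

day 2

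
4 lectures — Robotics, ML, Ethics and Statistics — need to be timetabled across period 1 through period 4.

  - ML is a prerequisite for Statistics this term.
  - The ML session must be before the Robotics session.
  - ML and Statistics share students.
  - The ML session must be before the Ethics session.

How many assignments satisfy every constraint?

36

Splitting on Robotics: it can be period 2 (9), period 3 (13), period 4 (14). Listing each branch's schedules as (ML, Ethics, Statistics) by period number:
Robotics=period 2: (1,2,2) (1,2,3) (1,2,4) (1,3,2) (1,3,3) (1,3,4) (1,4,2) (1,4,3) (1,4,4) — 9.
Robotics=period 3: (1,2,2) (1,2,3) (1,2,4) (1,3,2) (1,3,3) (1,3,4) (1,4,2) (1,4,3) (1,4,4) (2,3,3) (2,3,4) (2,4,3) (2,4,4) — 13.
Robotics=period 4: (1,2,2) (1,2,3) (1,2,4) (1,3,2) (1,3,3) (1,3,4) (1,4,2) (1,4,3) (1,4,4) (2,3,3) (2,3,4) (2,4,3) (2,4,4) (3,4,4) — 14.
Summing: 9 + 13 + 14 = 36.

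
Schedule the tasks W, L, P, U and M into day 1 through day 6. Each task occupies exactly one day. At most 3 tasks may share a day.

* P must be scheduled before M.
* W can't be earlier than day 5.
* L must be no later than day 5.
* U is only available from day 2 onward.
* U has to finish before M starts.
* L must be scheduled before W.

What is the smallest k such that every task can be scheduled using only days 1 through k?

5 days

The precedence chain requires at least 2 distinct days.
With at most 3 per day and 5 tasks, at least 2 days are needed.
W can't be placed before day 5, so the schedule must run through at least day 5.
5 works (last occupied day: day 5): for example L in day 1, W in day 5, M in day 3, U in day 2, P in day 1.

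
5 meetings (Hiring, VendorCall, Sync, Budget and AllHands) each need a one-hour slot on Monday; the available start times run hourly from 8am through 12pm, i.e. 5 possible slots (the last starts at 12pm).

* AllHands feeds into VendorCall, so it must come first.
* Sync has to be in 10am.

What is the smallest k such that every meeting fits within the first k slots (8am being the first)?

The precedence chain requires at least 2 distinct slots.
Sync can't be placed before 10am — that is slot 3 counting from 8am — so the schedule must run through at least 3 slots.
3 works (last occupied slot: 10am): for example AllHands in 8am; VendorCall in 9am; Hiring in 8am; Budget in 8am; Sync in 10am.

3 slots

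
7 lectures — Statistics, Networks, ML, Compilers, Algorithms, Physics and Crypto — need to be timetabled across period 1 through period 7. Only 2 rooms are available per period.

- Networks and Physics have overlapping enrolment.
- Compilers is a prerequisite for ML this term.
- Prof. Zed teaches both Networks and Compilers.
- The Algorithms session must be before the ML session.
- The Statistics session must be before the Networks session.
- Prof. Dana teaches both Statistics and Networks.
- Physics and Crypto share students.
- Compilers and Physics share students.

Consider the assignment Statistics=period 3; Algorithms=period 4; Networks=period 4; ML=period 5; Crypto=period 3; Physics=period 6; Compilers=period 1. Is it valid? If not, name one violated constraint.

Valid

Networks and Physics have overlapping enrolment — holds.
Compilers and Physics share students — holds.
The Statistics session must be before the Networks session — holds.
Physics and Crypto share students — holds.
Compilers is a prerequisite for ML this term — holds.
Only 2 rooms are available per period — holds.
Prof. Dana teaches both Statistics and Networks — holds.
The Algorithms session must be before the ML session — holds.
Prof. Zed teaches both Networks and Compilers — holds.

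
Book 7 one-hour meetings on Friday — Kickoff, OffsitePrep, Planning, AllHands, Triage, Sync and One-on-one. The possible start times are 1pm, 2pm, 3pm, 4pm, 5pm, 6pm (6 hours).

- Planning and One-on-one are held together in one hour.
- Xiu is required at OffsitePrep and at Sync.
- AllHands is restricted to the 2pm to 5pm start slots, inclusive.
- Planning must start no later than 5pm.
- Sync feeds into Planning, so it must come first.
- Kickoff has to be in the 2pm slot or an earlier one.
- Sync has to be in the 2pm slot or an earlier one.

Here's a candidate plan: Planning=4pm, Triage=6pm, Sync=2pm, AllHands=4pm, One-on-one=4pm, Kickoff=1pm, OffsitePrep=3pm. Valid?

Sync feeds into Planning, so it must come first — holds.
Sync has to be in the 2pm slot or an earlier one — holds.
AllHands is restricted to the 2pm to 5pm start slots, inclusive — holds.
Planning must start no later than 5pm — holds.
Kickoff has to be in the 2pm slot or an earlier one — holds.
Xiu is required at OffsitePrep and at Sync — holds.
Planning and One-on-one are held together in one hour — holds.

Yes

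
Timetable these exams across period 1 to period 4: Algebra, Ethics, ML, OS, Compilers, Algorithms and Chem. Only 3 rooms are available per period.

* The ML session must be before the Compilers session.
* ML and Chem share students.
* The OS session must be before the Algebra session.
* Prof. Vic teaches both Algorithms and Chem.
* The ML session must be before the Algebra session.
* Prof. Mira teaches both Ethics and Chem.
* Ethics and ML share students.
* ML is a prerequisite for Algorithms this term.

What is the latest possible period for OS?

Downstream work caps OS at period 3.
OS at period 3 is achievable: ML -> period 1, Algorithms -> period 2, Ethics -> period 2, OS -> period 3, Chem -> period 3, Compilers -> period 2, Algebra -> period 4.

period 3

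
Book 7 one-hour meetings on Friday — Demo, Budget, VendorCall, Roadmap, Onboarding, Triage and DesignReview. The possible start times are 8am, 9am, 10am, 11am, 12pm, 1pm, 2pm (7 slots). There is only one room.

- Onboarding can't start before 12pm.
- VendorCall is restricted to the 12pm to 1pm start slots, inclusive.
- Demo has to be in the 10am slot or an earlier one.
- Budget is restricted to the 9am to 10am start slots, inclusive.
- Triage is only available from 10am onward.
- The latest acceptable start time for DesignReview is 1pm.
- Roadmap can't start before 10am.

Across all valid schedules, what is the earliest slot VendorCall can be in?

VendorCall is available from 12pm; VendorCall's own window allows nothing later than 1pm.
VendorCall at 12pm is achievable: DesignReview in 11am; Budget in 9am; Triage in 2pm; Demo in 8am; Onboarding in 1pm; Roadmap in 10am; VendorCall in 12pm.

12pm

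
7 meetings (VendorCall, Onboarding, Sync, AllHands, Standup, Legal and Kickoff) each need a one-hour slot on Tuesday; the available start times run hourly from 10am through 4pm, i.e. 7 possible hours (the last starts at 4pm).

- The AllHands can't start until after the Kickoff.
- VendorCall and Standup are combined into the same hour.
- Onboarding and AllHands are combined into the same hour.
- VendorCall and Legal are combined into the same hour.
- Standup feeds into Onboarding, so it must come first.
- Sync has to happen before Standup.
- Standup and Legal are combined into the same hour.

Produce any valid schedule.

VendorCall -> 11am; Standup -> 11am; AllHands -> 12pm; Sync -> 10am; Kickoff -> 10am; Legal -> 11am; Onboarding -> 12pm

Checking: Standup(11am) before Onboarding(12pm); Kickoff(10am) before AllHands(12pm); Sync(10am) before Standup(11am); VendorCall = Standup = 11am; Onboarding = AllHands = 12pm; VendorCall = Legal = 11am; Standup = Legal = 11am.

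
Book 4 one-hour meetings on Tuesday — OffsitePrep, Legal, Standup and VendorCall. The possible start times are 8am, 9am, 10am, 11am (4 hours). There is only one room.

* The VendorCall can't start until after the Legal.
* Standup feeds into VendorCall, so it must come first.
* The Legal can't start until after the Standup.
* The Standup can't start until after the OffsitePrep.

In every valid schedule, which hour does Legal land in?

Precedence pushes Legal to at least 10am; downstream work caps Legal at 10am.
So Legal is pinned to 10am.

10am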